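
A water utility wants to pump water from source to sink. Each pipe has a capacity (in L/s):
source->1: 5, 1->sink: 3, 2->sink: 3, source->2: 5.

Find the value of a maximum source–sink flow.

Augment source->1->sink: bottleneck 3. Total 3.
Augment source->2->sink: bottleneck 3. Total 6.
No augmenting path remains in the residual graph.

6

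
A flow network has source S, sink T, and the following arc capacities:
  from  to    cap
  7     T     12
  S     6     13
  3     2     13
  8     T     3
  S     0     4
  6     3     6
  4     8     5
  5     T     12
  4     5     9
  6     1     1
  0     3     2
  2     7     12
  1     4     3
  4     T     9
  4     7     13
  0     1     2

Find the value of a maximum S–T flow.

11

Augment S->6->1->4->T: bottleneck 1. Total 1.
Augment S->0->1->4->T: bottleneck 2. Total 3.
Augment S->6->3->2->7->T: bottleneck 6. Total 9.
Augment S->0->3->2->7->T: bottleneck 2. Total 11.
No augmenting path remains in the residual graph.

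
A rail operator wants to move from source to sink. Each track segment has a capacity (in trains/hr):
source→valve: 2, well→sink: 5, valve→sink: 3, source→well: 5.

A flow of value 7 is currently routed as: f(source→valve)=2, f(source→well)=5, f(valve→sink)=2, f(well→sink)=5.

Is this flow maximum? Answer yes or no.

Residual reachable from source: {source}; sink is not reachable.
Saturated cut: source→valve, source→well with total capacity 7 = current flow value. Flow is maximum.

Yes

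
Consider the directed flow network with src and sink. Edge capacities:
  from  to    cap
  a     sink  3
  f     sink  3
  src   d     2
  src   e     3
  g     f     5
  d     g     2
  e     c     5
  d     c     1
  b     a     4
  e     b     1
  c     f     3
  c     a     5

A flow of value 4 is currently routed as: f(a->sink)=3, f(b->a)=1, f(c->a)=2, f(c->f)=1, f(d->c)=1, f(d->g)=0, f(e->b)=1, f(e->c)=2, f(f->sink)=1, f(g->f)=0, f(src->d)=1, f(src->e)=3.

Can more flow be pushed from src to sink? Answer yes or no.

Residual path src->d->g->f->sink has bottleneck 1 > 0.
Pushing 1 along it raises the flow to 5, so the given flow is not maximum.

Yes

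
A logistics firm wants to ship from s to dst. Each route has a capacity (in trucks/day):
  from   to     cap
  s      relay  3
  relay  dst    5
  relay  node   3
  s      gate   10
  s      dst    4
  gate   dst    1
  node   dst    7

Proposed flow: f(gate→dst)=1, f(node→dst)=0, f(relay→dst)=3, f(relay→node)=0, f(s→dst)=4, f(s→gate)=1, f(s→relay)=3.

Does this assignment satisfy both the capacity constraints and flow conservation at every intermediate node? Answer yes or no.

Every edge has 0 ≤ f(e) ≤ cap(e).
At each intermediate node, inflow equals outflow.

Yes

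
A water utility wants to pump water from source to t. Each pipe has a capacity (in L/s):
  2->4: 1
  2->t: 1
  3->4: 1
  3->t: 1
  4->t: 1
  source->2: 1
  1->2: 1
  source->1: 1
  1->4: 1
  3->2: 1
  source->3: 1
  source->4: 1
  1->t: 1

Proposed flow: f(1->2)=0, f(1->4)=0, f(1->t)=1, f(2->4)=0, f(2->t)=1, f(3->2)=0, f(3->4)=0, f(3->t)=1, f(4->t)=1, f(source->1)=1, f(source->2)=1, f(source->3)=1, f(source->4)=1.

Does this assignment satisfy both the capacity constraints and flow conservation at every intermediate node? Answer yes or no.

Yes

Every edge has 0 ≤ f(e) ≤ cap(e).
At each intermediate node, inflow equals outflow.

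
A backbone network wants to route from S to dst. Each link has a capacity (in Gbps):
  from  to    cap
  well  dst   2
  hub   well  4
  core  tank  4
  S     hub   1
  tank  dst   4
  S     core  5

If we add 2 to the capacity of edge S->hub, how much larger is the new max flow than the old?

Original max flow = 5.
After raising cap(S->hub), augmenting paths through that edge carry 1 more unit.
New max flow = 6. Increase = 1.

1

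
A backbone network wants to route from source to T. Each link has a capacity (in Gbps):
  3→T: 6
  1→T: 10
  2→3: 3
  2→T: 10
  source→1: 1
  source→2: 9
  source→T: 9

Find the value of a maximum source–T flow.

Augment source→T: bottleneck 9. Total 9.
Augment source→1→T: bottleneck 1. Total 10.
Augment source→2→T: bottleneck 9. Total 19.
No augmenting path remains in the residual graph.

19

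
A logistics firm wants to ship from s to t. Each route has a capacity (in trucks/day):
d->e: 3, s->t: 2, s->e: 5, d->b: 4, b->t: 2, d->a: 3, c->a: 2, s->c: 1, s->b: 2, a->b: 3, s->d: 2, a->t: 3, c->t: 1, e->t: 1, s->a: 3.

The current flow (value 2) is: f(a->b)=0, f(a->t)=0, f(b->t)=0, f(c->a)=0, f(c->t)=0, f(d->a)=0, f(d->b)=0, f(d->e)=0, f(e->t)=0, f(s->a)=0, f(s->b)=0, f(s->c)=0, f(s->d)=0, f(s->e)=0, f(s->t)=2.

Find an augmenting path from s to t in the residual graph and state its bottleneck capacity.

s->c->t, bottleneck 1

Residual along s->c->t: s->c: 1, c->t: 1.
Bottleneck = min = 1.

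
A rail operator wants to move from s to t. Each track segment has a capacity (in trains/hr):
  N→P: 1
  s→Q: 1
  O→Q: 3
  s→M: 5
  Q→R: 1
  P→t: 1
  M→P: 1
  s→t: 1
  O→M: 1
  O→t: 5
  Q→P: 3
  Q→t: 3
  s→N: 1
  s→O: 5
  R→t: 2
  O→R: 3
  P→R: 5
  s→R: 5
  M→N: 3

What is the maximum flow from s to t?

10

Augment s→t: bottleneck 1. Total 1.
Augment s→O→t: bottleneck 5. Total 6.
Augment s→Q→t: bottleneck 1. Total 7.
Augment s→R→t: bottleneck 2. Total 9.
Augment s→M→P→t: bottleneck 1. Total 10.
No augmenting path remains in the residual graph.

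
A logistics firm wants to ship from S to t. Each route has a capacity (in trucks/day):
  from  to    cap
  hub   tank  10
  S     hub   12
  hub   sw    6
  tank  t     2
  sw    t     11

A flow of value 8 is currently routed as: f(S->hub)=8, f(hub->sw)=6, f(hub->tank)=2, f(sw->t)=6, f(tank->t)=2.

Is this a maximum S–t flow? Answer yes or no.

Residual reachable from S: {S, hub, tank}; t is not reachable.
Saturated cut: hub->sw, tank->t with total capacity 8 = current flow value. Flow is maximum.

Yes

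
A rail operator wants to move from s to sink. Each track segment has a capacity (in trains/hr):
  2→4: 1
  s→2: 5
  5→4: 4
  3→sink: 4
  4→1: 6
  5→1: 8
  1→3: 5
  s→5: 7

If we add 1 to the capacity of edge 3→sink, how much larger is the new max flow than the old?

1

Original max flow = 4.
After raising cap(3→sink), augmenting paths through that edge carry 1 more unit.
New max flow = 5. Increase = 1.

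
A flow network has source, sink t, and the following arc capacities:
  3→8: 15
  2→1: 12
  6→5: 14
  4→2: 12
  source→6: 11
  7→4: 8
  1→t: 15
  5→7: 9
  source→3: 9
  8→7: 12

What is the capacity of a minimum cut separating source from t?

8

Max flow = 8 (via 1 augmenting path).
In the residual at optimum, the set reachable from source is {3, 5, 6, 7, 8, source}.
Cut edges: 7→4 (cap 8). Sum = 8.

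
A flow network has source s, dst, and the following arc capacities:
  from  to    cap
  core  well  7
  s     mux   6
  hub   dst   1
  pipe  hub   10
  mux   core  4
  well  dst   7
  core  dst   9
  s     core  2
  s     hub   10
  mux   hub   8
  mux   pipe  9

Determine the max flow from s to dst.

Augment s->core->dst: bottleneck 2. Total 2.
Augment s->hub->dst: bottleneck 1. Total 3.
Augment s->mux->core->dst: bottleneck 4. Total 7.
No augmenting path remains in the residual graph.

7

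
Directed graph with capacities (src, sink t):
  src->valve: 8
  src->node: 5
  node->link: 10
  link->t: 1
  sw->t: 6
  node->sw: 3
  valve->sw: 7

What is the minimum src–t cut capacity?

Max flow = 7 (via 3 augmenting paths).
In the residual at optimum, the set reachable from src is {link, node, src, sw, valve}.
Cut edges: link->t (cap 1), sw->t (cap 6). Sum = 7.

7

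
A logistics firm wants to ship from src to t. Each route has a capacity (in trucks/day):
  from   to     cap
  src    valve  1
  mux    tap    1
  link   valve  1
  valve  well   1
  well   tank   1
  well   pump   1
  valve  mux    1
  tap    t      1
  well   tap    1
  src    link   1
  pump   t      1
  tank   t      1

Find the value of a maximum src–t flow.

2

Augment src->valve->mux->tap->t: bottleneck 1. Total 1.
Augment src->link->valve->well->pump->t: bottleneck 1. Total 2.
No augmenting path remains in the residual graph.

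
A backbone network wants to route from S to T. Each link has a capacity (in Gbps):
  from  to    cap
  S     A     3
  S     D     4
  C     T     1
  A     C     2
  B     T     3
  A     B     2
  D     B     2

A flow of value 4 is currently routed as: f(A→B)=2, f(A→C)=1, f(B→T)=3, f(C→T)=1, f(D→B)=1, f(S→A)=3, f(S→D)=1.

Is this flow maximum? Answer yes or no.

Residual reachable from S: {A, B, C, D, S}; T is not reachable.
Saturated cut: C→T, B→T with total capacity 4 = current flow value. Flow is maximum.

Yes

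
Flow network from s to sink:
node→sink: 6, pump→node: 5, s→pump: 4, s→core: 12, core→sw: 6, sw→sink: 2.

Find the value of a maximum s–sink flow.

6

Augment s→pump→node→sink: bottleneck 4. Total 4.
Augment s→core→sw→sink: bottleneck 2. Total 6.
No augmenting path remains in the residual graph.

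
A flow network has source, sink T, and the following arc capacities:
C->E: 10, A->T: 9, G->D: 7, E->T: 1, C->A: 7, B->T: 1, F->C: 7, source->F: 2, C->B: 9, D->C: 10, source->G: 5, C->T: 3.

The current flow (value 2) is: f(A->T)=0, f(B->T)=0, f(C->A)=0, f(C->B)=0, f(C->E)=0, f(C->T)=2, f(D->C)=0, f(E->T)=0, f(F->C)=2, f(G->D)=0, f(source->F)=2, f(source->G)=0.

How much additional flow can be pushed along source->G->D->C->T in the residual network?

Residual capacities along the path: source->G: 5, G->D: 7, D->C: 10, C->T: 1.
Minimum is 1.

1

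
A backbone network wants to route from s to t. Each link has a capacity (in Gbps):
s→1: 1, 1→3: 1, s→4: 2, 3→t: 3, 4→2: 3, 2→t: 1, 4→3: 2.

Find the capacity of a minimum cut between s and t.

Max flow = 3 (via 3 augmenting paths).
In the residual at optimum, the set reachable from s is {s}.
Cut edges: s→4 (cap 2), s→1 (cap 1). Sum = 3.

3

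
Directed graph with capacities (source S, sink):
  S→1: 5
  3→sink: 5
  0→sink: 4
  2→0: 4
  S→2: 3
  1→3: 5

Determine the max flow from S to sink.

8

Augment S→1→3→sink: bottleneck 5. Total 5.
Augment S→2→0→sink: bottleneck 3. Total 8.
No augmenting path remains in the residual graph.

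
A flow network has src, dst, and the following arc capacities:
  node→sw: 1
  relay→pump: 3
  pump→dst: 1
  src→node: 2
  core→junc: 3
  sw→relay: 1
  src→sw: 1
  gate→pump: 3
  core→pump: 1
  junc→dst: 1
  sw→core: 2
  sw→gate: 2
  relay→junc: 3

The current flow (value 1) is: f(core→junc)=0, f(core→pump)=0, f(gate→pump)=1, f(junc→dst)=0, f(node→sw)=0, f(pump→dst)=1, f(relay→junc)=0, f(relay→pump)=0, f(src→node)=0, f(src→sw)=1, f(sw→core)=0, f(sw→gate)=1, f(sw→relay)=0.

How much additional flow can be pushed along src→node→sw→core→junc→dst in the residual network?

1

Residual capacities along the path: src→node: 2, node→sw: 1, sw→core: 2, core→junc: 3, junc→dst: 1.
Minimum is 1.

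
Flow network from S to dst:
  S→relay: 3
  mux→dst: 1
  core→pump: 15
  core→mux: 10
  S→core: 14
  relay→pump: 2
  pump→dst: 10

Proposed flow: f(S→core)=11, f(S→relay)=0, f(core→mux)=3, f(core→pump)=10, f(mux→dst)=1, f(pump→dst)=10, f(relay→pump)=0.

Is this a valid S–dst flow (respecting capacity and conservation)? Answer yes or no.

No

Conservation fails at core: inflow 11 ≠ outflow 13.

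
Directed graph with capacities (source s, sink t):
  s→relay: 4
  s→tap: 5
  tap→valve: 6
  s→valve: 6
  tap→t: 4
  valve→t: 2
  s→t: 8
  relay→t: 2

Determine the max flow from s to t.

Augment s→t: bottleneck 8. Total 8.
Augment s→relay→t: bottleneck 2. Total 10.
Augment s→tap→t: bottleneck 4. Total 14.
Augment s→valve→t: bottleneck 2. Total 16.
No augmenting path remains in the residual graph.

16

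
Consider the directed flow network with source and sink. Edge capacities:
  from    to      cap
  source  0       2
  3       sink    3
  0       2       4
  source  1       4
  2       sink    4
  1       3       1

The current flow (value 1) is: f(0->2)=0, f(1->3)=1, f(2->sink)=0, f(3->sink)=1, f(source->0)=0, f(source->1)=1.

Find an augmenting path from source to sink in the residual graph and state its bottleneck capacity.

Residual along source->0->2->sink: source->0: 2, 0->2: 4, 2->sink: 4.
Bottleneck = min = 2.

source->0->2->sink, bottleneck 2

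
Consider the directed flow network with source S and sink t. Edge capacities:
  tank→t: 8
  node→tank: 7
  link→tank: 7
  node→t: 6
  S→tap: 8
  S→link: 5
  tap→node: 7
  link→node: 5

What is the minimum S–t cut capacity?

12

Max flow = 12 (via 3 augmenting paths).
In the residual at optimum, the set reachable from S is {S, tap}.
Cut edges: S→link (cap 5), tap→node (cap 7). Sum = 12.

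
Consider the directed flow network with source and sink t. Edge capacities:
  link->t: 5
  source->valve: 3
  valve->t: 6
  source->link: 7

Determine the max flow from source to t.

Augment source->valve->t: bottleneck 3. Total 3.
Augment source->link->t: bottleneck 5. Total 8.
No augmenting path remains in the residual graph.

8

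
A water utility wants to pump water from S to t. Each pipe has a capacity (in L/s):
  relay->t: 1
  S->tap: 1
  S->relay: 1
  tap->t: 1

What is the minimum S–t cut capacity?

Max flow = 2 (via 2 augmenting paths).
In the residual at optimum, the set reachable from S is {S}.
Cut edges: S->tap (cap 1), S->relay (cap 1). Sum = 2.

2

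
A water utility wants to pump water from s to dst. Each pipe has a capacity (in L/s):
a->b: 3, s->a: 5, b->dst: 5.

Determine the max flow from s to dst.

Augment s->a->b->dst: bottleneck 3. Total 3.
No augmenting path remains in the residual graph.

3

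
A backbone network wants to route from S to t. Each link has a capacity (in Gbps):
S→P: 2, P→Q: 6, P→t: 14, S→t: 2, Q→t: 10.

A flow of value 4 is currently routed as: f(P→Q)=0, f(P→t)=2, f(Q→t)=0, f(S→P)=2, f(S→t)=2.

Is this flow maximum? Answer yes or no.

Residual reachable from S: {S}; t is not reachable.
Saturated cut: S→P, S→t with total capacity 4 = current flow value. Flow is maximum.

Yes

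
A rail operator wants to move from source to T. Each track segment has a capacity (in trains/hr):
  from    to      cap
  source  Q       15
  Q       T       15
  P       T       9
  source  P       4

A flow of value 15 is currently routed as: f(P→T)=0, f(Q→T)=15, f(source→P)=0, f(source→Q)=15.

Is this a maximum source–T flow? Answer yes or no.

Residual path source→P→T has bottleneck 4 > 0.
Pushing 4 along it raises the flow to 19, so the given flow is not maximum.

No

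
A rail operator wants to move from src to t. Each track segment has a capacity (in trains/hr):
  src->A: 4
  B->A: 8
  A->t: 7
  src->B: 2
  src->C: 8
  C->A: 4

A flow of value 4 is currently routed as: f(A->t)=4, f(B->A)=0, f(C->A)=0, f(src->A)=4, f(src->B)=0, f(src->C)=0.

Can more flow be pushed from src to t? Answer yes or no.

Residual path src->C->A->t has bottleneck 3 > 0.
Pushing 3 along it raises the flow to 7, so the given flow is not maximum.

Yes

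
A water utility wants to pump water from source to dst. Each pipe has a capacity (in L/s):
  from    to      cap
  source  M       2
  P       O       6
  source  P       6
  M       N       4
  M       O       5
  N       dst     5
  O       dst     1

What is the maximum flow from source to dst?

3

Augment source→P→O→dst: bottleneck 1. Total 1.
Augment source→M→N→dst: bottleneck 2. Total 3.
No augmenting path remains in the residual graph.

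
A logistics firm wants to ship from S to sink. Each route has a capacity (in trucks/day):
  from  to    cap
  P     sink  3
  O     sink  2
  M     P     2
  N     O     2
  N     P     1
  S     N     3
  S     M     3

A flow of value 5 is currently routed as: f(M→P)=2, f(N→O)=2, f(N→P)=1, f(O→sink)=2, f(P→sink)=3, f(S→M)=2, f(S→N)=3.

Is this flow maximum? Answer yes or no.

Residual reachable from S: {M, S}; sink is not reachable.
Saturated cut: S→N, M→P with total capacity 5 = current flow value. Flow is maximum.

Yes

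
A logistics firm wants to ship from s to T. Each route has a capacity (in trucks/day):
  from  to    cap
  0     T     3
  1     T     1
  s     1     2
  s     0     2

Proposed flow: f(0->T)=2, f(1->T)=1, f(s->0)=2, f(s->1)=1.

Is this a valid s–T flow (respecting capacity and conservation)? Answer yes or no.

Yes

Every edge has 0 ≤ f(e) ≤ cap(e).
At each intermediate node, inflow equals outflow.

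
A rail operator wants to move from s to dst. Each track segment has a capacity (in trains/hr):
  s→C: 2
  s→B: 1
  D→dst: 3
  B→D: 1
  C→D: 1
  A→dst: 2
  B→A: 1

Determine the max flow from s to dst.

Augment s→C→D→dst: bottleneck 1. Total 1.
Augment s→B→D→dst: bottleneck 1. Total 2.
No augmenting path remains in the residual graph.

2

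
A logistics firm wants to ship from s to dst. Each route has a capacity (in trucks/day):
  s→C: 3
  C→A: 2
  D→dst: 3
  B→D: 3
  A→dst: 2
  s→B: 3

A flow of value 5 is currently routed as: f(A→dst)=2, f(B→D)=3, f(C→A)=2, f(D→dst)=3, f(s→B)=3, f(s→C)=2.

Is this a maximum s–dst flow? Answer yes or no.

Yes

Residual reachable from s: {C, s}; dst is not reachable.
Saturated cut: C→A, s→B with total capacity 5 = current flow value. Flow is maximum.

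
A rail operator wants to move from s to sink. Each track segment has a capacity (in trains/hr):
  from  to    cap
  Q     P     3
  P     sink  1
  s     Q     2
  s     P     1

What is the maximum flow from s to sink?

Augment s→P→sink: bottleneck 1. Total 1.
No augmenting path remains in the residual graph.

1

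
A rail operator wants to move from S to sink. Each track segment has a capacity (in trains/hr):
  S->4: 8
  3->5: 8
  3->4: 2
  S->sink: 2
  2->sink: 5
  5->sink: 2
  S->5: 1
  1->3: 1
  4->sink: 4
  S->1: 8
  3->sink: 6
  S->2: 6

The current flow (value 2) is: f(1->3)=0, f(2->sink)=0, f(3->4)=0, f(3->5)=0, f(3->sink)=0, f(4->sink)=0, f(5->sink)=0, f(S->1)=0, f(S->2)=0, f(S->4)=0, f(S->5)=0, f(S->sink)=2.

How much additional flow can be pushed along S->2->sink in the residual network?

Residual capacities along the path: S->2: 6, 2->sink: 5.
Minimum is 5.

5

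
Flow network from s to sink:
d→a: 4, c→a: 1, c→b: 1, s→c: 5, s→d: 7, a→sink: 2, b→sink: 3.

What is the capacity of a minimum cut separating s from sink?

3

Max flow = 3 (via 3 augmenting paths).
In the residual at optimum, the set reachable from s is {a, c, d, s}.
Cut edges: c→b (cap 1), a→sink (cap 2). Sum = 3.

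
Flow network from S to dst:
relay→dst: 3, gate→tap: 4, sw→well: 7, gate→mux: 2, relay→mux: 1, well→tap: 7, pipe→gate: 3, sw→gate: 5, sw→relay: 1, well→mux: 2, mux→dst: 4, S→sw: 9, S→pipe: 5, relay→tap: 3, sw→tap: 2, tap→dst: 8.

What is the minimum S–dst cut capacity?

12

Max flow = 12 (via 6 augmenting paths).
In the residual at optimum, the set reachable from S is {S, pipe}.
Cut edges: S→sw (cap 9), pipe→gate (cap 3). Sum = 12.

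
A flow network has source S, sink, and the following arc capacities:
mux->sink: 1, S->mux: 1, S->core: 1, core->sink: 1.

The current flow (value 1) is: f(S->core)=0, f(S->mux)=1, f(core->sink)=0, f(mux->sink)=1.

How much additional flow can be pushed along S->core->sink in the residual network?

Residual capacities along the path: S->core: 1, core->sink: 1.
Minimum is 1.

1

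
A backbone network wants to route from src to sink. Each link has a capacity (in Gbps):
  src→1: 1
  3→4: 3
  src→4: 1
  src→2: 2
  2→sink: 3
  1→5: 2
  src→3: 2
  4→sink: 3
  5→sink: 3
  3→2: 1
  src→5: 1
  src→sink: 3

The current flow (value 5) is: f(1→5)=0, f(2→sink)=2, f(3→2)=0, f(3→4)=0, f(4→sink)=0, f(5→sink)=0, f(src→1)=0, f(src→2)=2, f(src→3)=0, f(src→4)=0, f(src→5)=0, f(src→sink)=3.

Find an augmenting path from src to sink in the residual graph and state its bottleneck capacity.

src→4→sink, bottleneck 1

Residual along src→4→sink: src→4: 1, 4→sink: 3.
Bottleneck = min = 1.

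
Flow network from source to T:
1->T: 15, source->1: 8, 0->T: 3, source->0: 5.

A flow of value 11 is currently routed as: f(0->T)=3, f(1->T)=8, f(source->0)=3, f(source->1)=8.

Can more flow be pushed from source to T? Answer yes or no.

Residual reachable from source: {0, source}; T is not reachable.
Saturated cut: source->1, 0->T with total capacity 11 = current flow value. Flow is maximum.

No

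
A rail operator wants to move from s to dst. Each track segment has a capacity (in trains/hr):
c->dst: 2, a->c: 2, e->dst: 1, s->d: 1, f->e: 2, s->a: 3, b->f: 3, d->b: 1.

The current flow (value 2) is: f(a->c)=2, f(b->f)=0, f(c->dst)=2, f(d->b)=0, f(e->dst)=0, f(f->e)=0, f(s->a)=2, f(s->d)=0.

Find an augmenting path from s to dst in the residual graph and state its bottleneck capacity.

Residual along s->d->b->f->e->dst: s->d: 1, d->b: 1, b->f: 3, f->e: 2, e->dst: 1.
Bottleneck = min = 1.

s->d->b->f->e->dst, bottleneck 1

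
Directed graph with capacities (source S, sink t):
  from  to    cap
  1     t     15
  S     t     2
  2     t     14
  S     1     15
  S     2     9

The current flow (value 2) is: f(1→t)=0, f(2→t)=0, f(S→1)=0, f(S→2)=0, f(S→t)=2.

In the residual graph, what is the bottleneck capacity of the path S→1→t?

15

Residual capacities along the path: S→1: 15, 1→t: 15.
Minimum is 15.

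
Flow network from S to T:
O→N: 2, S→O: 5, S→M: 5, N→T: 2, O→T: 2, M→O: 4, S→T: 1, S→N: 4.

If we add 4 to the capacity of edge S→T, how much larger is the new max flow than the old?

Original max flow = 5.
After raising cap(S→T), augmenting paths through that edge carry 4 more units.
New max flow = 9. Increase = 4.

4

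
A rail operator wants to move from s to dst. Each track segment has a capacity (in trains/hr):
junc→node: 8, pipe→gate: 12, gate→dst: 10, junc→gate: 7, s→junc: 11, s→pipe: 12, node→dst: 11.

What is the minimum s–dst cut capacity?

Max flow = 18 (via 3 augmenting paths).
In the residual at optimum, the set reachable from s is {gate, junc, pipe, s}.
Cut edges: junc→node (cap 8), gate→dst (cap 10). Sum = 18.

18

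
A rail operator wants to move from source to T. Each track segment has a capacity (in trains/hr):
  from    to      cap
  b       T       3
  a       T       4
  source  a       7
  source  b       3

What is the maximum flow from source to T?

Augment source→b→T: bottleneck 3. Total 3.
Augment source→a→T: bottleneck 4. Total 7.
No augmenting path remains in the residual graph.

7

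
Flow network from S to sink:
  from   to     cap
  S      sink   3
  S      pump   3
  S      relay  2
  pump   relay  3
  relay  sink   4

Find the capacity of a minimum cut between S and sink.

Max flow = 7 (via 3 augmenting paths).
In the residual at optimum, the set reachable from S is {S, pump, relay}.
Cut edges: S->sink (cap 3), relay->sink (cap 4). Sum = 7.

7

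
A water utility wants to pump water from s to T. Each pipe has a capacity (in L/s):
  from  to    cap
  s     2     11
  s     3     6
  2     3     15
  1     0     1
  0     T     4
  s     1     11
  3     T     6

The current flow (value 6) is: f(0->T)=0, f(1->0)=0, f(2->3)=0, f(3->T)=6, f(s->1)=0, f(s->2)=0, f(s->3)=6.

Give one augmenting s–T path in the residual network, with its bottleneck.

s->1->0->T, bottleneck 1

Residual along s->1->0->T: s->1: 11, 1->0: 1, 0->T: 4.
Bottleneck = min = 1.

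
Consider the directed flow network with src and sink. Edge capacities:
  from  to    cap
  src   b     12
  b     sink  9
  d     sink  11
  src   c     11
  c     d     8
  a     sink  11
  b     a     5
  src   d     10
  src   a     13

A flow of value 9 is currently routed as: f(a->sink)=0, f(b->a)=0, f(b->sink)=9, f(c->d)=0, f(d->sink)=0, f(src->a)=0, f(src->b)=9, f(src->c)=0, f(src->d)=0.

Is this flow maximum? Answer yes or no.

No

Residual path src->a->sink has bottleneck 11 > 0.
Pushing 11 along it raises the flow to 20, so the given flow is not maximum.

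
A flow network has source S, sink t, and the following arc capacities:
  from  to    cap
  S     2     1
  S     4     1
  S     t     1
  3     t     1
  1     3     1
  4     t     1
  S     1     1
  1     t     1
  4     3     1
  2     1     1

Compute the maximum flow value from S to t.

Augment S->t: bottleneck 1. Total 1.
Augment S->4->t: bottleneck 1. Total 2.
Augment S->1->t: bottleneck 1. Total 3.
Augment S->2->1->3->t: bottleneck 1. Total 4.
No augmenting path remains in the residual graph.

4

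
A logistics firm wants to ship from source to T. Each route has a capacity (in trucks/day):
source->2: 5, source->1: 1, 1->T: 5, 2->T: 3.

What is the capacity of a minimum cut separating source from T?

Max flow = 4 (via 2 augmenting paths).
In the residual at optimum, the set reachable from source is {2, source}.
Cut edges: source->1 (cap 1), 2->T (cap 3). Sum = 4.

4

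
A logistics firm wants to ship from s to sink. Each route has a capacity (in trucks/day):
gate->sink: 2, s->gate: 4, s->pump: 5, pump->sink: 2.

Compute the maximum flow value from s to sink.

4

Augment s->pump->sink: bottleneck 2. Total 2.
Augment s->gate->sink: bottleneck 2. Total 4.
No augmenting path remains in the residual graph.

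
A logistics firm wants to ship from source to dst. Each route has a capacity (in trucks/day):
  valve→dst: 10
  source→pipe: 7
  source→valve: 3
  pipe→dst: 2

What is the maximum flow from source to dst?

5

Augment source→valve→dst: bottleneck 3. Total 3.
Augment source→pipe→dst: bottleneck 2. Total 5.
No augmenting path remains in the residual graph.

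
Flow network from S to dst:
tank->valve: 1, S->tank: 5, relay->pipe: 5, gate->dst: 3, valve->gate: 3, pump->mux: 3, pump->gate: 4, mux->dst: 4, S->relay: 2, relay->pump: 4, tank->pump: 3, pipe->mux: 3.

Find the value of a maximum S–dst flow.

6

Augment S->tank->valve->gate->dst: bottleneck 1. Total 1.
Augment S->tank->pump->gate->dst: bottleneck 2. Total 3.
Augment S->tank->pump->mux->dst: bottleneck 1. Total 4.
Augment S->relay->pump->mux->dst: bottleneck 2. Total 6.
No augmenting path remains in the residual graph.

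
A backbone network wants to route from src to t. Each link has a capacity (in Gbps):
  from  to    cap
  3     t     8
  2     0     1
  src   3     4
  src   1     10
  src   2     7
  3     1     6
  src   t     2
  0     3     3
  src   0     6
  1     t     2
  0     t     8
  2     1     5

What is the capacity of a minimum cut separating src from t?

Max flow = 15 (via 5 augmenting paths).
In the residual at optimum, the set reachable from src is {1, 2, src}.
Cut edges: src->0 (cap 6), src->3 (cap 4), src->t (cap 2), 2->0 (cap 1), 1->t (cap 2). Sum = 15.

15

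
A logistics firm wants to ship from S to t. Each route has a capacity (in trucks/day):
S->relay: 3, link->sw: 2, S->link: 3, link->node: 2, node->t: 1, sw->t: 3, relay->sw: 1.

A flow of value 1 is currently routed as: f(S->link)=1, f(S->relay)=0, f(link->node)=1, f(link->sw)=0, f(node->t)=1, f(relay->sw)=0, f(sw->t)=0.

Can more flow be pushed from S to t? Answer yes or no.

Residual path S->link->sw->t has bottleneck 2 > 0.
Pushing 2 along it raises the flow to 3, so the given flow is not maximum.

Yes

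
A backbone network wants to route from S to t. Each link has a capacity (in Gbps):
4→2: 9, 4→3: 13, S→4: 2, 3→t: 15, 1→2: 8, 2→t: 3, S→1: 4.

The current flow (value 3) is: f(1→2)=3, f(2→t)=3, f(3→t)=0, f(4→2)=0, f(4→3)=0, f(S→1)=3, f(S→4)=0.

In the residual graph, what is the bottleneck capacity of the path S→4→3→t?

2

Residual capacities along the path: S→4: 2, 4→3: 13, 3→t: 15.
Minimum is 2.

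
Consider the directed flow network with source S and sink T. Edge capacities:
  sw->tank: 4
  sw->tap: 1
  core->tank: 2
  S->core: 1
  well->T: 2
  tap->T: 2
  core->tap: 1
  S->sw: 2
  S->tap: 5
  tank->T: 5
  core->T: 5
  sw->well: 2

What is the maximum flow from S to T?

5

Augment S->core->T: bottleneck 1. Total 1.
Augment S->tap->T: bottleneck 2. Total 3.
Augment S->sw->well->T: bottleneck 2. Total 5.
No augmenting path remains in the residual graph.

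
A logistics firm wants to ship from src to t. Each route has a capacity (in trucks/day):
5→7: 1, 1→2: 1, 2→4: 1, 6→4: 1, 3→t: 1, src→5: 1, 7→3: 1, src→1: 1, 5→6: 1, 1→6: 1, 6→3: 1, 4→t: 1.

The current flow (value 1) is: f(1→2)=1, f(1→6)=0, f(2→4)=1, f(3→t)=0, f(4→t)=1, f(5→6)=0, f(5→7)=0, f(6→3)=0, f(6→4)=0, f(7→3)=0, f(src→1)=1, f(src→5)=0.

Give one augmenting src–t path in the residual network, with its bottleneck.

Residual along src→5→6→3→t: src→5: 1, 5→6: 1, 6→3: 1, 3→t: 1.
Bottleneck = min = 1.

src→5→6→3→t, bottleneck 1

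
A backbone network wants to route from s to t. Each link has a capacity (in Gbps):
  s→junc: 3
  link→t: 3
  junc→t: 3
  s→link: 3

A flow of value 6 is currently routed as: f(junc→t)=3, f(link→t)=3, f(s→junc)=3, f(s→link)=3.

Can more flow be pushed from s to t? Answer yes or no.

No

Residual reachable from s: {s}; t is not reachable.
Saturated cut: s→link, s→junc with total capacity 6 = current flow value. Flow is maximum.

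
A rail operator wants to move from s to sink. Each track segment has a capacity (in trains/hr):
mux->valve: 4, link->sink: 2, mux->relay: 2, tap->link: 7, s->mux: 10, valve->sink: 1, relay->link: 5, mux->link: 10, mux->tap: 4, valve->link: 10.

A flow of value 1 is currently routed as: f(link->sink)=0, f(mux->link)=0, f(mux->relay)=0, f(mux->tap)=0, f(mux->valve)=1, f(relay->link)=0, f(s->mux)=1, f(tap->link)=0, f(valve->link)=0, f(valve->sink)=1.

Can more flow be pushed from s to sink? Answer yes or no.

Residual path s->mux->link->sink has bottleneck 2 > 0.
Pushing 2 along it raises the flow to 3, so the given flow is not maximum.

Yes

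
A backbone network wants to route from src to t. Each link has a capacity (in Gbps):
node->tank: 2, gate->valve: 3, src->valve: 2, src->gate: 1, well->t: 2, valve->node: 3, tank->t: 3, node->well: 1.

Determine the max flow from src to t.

Augment src->valve->node->tank->t: bottleneck 2. Total 2.
Augment src->gate->valve->node->well->t: bottleneck 1. Total 3.
No augmenting path remains in the residual graph.

3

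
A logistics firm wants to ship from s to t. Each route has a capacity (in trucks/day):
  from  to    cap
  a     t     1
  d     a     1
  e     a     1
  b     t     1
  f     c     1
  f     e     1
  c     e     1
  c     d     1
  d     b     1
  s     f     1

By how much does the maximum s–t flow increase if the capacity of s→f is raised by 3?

Original max flow = 1.
After raising cap(s→f), augmenting paths through that edge carry 1 more unit.
New max flow = 2. Increase = 1.

1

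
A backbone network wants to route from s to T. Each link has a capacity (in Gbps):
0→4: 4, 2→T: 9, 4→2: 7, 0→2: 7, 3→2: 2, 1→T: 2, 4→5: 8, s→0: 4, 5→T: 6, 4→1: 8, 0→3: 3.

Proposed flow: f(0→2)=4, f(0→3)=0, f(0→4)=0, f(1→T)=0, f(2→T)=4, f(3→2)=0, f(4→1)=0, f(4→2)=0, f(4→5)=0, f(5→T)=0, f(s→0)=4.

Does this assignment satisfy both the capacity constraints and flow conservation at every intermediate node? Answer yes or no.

Every edge has 0 ≤ f(e) ≤ cap(e).
At each intermediate node, inflow equals outflow.

Yes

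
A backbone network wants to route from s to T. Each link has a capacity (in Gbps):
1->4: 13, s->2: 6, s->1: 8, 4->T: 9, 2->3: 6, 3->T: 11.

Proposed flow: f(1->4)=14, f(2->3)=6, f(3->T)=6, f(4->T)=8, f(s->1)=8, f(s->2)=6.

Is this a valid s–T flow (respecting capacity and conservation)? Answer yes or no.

No

Capacity violated on 1->4: flow 14 > capacity 13.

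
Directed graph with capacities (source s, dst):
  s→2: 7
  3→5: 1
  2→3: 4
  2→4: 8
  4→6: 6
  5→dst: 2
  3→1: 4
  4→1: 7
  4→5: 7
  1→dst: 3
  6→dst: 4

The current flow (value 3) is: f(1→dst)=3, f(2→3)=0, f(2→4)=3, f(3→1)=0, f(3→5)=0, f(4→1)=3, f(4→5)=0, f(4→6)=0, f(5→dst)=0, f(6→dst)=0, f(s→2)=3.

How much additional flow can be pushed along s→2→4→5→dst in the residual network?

Residual capacities along the path: s→2: 4, 2→4: 5, 4→5: 7, 5→dst: 2.
Minimum is 2.

2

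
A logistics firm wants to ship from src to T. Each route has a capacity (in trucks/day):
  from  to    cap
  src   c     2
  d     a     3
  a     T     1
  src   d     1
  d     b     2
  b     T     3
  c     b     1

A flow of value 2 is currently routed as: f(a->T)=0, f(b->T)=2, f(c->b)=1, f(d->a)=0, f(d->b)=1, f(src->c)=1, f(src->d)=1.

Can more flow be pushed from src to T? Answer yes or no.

Residual reachable from src: {c, src}; T is not reachable.
Saturated cut: src->d, c->b with total capacity 2 = current flow value. Flow is maximum.

No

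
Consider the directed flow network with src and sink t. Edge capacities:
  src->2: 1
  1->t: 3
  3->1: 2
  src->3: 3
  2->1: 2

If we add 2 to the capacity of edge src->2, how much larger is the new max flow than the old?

Original max flow = 3.
Even with extra capacity on src->2, another cut of capacity 3 remains binding.
New max flow = 3. Increase = 0.

0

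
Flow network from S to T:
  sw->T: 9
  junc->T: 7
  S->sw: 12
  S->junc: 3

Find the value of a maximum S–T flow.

12

Augment S->sw->T: bottleneck 9. Total 9.
Augment S->junc->T: bottleneck 3. Total 12.
No augmenting path remains in the residual graph.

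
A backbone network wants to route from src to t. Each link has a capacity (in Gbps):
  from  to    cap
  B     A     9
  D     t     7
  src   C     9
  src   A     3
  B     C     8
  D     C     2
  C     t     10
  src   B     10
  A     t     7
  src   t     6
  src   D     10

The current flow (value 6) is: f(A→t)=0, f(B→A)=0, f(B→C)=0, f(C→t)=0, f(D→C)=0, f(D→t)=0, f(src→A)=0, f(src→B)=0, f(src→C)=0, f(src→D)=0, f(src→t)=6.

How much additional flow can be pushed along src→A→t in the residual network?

3

Residual capacities along the path: src→A: 3, A→t: 7.
Minimum is 3.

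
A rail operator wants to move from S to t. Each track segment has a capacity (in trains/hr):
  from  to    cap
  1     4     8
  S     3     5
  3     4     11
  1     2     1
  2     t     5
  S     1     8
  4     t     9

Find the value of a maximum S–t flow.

Augment S->3->4->t: bottleneck 5. Total 5.
Augment S->1->4->t: bottleneck 4. Total 9.
Augment S->1->2->t: bottleneck 1. Total 10.
No augmenting path remains in the residual graph.

10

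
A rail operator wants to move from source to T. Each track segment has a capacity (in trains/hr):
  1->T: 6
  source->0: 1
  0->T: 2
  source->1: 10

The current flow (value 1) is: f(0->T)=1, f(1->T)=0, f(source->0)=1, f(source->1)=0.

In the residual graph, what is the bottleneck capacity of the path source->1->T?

Residual capacities along the path: source->1: 10, 1->T: 6.
Minimum is 6.

6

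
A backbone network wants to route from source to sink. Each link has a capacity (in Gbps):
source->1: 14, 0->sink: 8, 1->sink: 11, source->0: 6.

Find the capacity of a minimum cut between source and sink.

17

Max flow = 17 (via 2 augmenting paths).
In the residual at optimum, the set reachable from source is {1, source}.
Cut edges: source->0 (cap 6), 1->sink (cap 11). Sum = 17.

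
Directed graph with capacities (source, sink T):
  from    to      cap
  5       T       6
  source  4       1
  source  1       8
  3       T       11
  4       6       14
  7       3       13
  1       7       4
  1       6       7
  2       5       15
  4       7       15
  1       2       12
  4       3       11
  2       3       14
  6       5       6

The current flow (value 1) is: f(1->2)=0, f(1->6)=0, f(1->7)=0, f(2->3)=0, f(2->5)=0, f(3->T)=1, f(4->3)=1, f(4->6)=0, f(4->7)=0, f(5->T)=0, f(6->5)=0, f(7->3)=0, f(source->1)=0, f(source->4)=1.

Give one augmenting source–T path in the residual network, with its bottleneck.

Residual along source->1->2->3->T: source->1: 8, 1->2: 12, 2->3: 14, 3->T: 10.
Bottleneck = min = 8.

source->1->2->3->T, bottleneck 8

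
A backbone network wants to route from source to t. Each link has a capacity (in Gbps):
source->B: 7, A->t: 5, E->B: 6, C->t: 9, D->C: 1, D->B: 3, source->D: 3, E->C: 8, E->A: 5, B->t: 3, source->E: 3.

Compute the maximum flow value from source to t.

Augment source->B->t: bottleneck 3. Total 3.
Augment source->E->C->t: bottleneck 3. Total 6.
Augment source->D->C->t: bottleneck 1. Total 7.
No augmenting path remains in the residual graph.

7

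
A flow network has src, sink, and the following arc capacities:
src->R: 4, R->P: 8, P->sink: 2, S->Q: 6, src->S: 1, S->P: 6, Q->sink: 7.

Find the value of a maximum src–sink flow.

3

Augment src->S->Q->sink: bottleneck 1. Total 1.
Augment src->R->P->sink: bottleneck 2. Total 3.
No augmenting path remains in the residual graph.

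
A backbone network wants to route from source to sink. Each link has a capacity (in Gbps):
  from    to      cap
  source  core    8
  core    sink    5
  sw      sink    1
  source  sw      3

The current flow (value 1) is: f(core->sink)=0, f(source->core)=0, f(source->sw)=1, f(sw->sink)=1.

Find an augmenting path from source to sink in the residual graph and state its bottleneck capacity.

source->core->sink, bottleneck 5

Residual along source->core->sink: source->core: 8, core->sink: 5.
Bottleneck = min = 5.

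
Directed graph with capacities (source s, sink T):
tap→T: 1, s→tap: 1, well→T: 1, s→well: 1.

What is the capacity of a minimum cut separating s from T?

2

Max flow = 2 (via 2 augmenting paths).
In the residual at optimum, the set reachable from s is {s}.
Cut edges: s→well (cap 1), s→tap (cap 1). Sum = 2.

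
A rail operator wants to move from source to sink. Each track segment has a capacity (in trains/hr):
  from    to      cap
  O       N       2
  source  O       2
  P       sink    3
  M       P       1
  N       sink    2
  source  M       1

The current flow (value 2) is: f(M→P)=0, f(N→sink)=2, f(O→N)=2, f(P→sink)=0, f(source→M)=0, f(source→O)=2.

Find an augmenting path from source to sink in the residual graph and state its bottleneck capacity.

Residual along source→M→P→sink: source→M: 1, M→P: 1, P→sink: 3.
Bottleneck = min = 1.

source→M→P→sink, bottleneck 1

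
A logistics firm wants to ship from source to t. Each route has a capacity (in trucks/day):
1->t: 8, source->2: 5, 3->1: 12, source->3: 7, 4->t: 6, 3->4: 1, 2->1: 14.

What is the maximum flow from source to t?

9

Augment source->2->1->t: bottleneck 5. Total 5.
Augment source->3->1->t: bottleneck 3. Total 8.
Augment source->3->4->t: bottleneck 1. Total 9.
No augmenting path remains in the residual graph.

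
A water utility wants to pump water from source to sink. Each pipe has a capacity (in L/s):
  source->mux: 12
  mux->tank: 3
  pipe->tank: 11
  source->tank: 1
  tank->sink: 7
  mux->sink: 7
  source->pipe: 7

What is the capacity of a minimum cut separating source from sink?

14

Max flow = 14 (via 3 augmenting paths).
In the residual at optimum, the set reachable from source is {mux, pipe, source, tank}.
Cut edges: mux->sink (cap 7), tank->sink (cap 7). Sum = 14.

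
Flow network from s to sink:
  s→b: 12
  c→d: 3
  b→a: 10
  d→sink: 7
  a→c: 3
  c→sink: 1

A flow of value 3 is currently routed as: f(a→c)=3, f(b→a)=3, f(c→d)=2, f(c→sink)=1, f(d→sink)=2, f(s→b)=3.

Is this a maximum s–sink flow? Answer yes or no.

Residual reachable from s: {a, b, s}; sink is not reachable.
Saturated cut: a→c with total capacity 3 = current flow value. Flow is maximum.

Yes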